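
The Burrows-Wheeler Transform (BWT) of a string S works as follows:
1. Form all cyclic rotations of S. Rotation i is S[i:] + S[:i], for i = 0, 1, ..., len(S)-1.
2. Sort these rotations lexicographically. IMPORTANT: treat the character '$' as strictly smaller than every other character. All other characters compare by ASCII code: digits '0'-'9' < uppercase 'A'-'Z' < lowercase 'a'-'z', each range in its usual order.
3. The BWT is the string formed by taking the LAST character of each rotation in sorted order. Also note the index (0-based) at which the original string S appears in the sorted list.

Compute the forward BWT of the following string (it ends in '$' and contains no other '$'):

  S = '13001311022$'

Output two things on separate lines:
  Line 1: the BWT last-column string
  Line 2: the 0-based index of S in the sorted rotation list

Answer: 230113$02011
6

Derivation:
All 12 rotations (rotation i = S[i:]+S[:i]):
  rot[0] = 13001311022$
  rot[1] = 3001311022$1
  rot[2] = 001311022$13
  rot[3] = 01311022$130
  rot[4] = 1311022$1300
  rot[5] = 311022$13001
  rot[6] = 11022$130013
  rot[7] = 1022$1300131
  rot[8] = 022$13001311
  rot[9] = 22$130013110
  rot[10] = 2$1300131102
  rot[11] = $13001311022
Sorted (with $ < everything):
  sorted[0] = $13001311022  (last char: '2')
  sorted[1] = 001311022$13  (last char: '3')
  sorted[2] = 01311022$130  (last char: '0')
  sorted[3] = 022$13001311  (last char: '1')
  sorted[4] = 1022$1300131  (last char: '1')
  sorted[5] = 11022$130013  (last char: '3')
  sorted[6] = 13001311022$  (last char: '$')
  sorted[7] = 1311022$1300  (last char: '0')
  sorted[8] = 2$1300131102  (last char: '2')
  sorted[9] = 22$130013110  (last char: '0')
  sorted[10] = 3001311022$1  (last char: '1')
  sorted[11] = 311022$13001  (last char: '1')
Last column: 230113$02011
Original string S is at sorted index 6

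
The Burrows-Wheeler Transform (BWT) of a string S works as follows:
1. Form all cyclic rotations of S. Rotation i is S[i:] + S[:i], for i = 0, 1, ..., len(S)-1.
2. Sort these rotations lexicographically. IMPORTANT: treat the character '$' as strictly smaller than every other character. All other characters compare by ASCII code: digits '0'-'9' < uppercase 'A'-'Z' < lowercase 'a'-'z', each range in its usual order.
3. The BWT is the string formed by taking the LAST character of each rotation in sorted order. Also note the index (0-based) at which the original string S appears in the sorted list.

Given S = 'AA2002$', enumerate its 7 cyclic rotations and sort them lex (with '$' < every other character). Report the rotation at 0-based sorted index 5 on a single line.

All 7 rotations (rotation i = S[i:]+S[:i]):
  rot[0] = AA2002$
  rot[1] = A2002$A
  rot[2] = 2002$AA
  rot[3] = 002$AA2
  rot[4] = 02$AA20
  rot[5] = 2$AA200
  rot[6] = $AA2002
Sorted (with $ < everything):
  sorted[0] = $AA2002
  sorted[1] = 002$AA2
  sorted[2] = 02$AA20
  sorted[3] = 2$AA200
  sorted[4] = 2002$AA
  sorted[5] = A2002$A
  sorted[6] = AA2002$
sorted[5] = A2002$A

Answer: A2002$A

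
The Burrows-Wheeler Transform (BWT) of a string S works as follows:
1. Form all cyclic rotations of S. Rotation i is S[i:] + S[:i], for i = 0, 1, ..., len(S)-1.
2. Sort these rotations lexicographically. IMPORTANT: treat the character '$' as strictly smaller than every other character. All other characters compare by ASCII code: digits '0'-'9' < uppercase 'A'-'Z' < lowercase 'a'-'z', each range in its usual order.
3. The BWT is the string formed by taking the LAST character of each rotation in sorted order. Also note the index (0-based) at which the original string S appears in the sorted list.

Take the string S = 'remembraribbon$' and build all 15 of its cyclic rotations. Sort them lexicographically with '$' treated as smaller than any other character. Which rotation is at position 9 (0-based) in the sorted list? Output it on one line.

Answer: membraribbon$re

Derivation:
All 15 rotations (rotation i = S[i:]+S[:i]):
  rot[0] = remembraribbon$
  rot[1] = emembraribbon$r
  rot[2] = membraribbon$re
  rot[3] = embraribbon$rem
  rot[4] = mbraribbon$reme
  rot[5] = braribbon$remem
  rot[6] = raribbon$rememb
  rot[7] = aribbon$remembr
  rot[8] = ribbon$remembra
  rot[9] = ibbon$remembrar
  rot[10] = bbon$remembrari
  rot[11] = bon$remembrarib
  rot[12] = on$remembraribb
  rot[13] = n$remembraribbo
  rot[14] = $remembraribbon
Sorted (with $ < everything):
  sorted[0] = $remembraribbon
  sorted[1] = aribbon$remembr
  sorted[2] = bbon$remembrari
  sorted[3] = bon$remembrarib
  sorted[4] = braribbon$remem
  sorted[5] = embraribbon$rem
  sorted[6] = emembraribbon$r
  sorted[7] = ibbon$remembrar
  sorted[8] = mbraribbon$reme
  sorted[9] = membraribbon$re
  sorted[10] = n$remembraribbo
  sorted[11] = on$remembraribb
  sorted[12] = raribbon$rememb
  sorted[13] = remembraribbon$
  sorted[14] = ribbon$remembra
sorted[9] = membraribbon$re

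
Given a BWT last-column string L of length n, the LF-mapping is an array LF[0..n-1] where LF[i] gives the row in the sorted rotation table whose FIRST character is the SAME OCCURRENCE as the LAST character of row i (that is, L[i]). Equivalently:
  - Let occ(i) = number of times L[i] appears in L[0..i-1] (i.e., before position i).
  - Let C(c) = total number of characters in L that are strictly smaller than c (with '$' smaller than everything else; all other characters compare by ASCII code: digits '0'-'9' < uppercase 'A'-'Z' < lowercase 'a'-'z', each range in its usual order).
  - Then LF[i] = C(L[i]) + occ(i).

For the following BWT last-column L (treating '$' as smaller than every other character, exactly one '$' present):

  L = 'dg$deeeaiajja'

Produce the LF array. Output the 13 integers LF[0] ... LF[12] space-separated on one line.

Answer: 4 9 0 5 6 7 8 1 10 2 11 12 3

Derivation:
Char counts: '$':1, 'a':3, 'd':2, 'e':3, 'g':1, 'i':1, 'j':2
C (first-col start): C('$')=0, C('a')=1, C('d')=4, C('e')=6, C('g')=9, C('i')=10, C('j')=11
L[0]='d': occ=0, LF[0]=C('d')+0=4+0=4
L[1]='g': occ=0, LF[1]=C('g')+0=9+0=9
L[2]='$': occ=0, LF[2]=C('$')+0=0+0=0
L[3]='d': occ=1, LF[3]=C('d')+1=4+1=5
L[4]='e': occ=0, LF[4]=C('e')+0=6+0=6
L[5]='e': occ=1, LF[5]=C('e')+1=6+1=7
L[6]='e': occ=2, LF[6]=C('e')+2=6+2=8
L[7]='a': occ=0, LF[7]=C('a')+0=1+0=1
L[8]='i': occ=0, LF[8]=C('i')+0=10+0=10
L[9]='a': occ=1, LF[9]=C('a')+1=1+1=2
L[10]='j': occ=0, LF[10]=C('j')+0=11+0=11
L[11]='j': occ=1, LF[11]=C('j')+1=11+1=12
L[12]='a': occ=2, LF[12]=C('a')+2=1+2=3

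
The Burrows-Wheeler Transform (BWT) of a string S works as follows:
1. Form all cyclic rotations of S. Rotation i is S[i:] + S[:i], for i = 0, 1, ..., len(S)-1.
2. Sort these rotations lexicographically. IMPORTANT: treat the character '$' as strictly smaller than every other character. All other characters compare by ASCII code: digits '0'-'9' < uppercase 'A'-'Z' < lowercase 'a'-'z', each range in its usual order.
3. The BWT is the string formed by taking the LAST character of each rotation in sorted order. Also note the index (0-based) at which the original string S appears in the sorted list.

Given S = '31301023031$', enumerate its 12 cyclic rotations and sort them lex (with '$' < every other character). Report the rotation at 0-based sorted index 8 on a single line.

All 12 rotations (rotation i = S[i:]+S[:i]):
  rot[0] = 31301023031$
  rot[1] = 1301023031$3
  rot[2] = 301023031$31
  rot[3] = 01023031$313
  rot[4] = 1023031$3130
  rot[5] = 023031$31301
  rot[6] = 23031$313010
  rot[7] = 3031$3130102
  rot[8] = 031$31301023
  rot[9] = 31$313010230
  rot[10] = 1$3130102303
  rot[11] = $31301023031
Sorted (with $ < everything):
  sorted[0] = $31301023031
  sorted[1] = 01023031$313
  sorted[2] = 023031$31301
  sorted[3] = 031$31301023
  sorted[4] = 1$3130102303
  sorted[5] = 1023031$3130
  sorted[6] = 1301023031$3
  sorted[7] = 23031$313010
  sorted[8] = 301023031$31
  sorted[9] = 3031$3130102
  sorted[10] = 31$313010230
  sorted[11] = 31301023031$
sorted[8] = 301023031$31

Answer: 301023031$31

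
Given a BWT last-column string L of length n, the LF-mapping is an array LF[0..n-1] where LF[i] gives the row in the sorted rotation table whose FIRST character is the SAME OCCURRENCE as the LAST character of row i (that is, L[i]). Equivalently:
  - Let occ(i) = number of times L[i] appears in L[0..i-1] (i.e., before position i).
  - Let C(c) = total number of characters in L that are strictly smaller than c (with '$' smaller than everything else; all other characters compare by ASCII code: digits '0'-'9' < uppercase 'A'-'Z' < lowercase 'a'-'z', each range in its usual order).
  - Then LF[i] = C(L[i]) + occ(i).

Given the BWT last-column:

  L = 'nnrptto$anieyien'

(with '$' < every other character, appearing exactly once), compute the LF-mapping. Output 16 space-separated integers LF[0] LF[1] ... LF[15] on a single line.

Char counts: '$':1, 'a':1, 'e':2, 'i':2, 'n':4, 'o':1, 'p':1, 'r':1, 't':2, 'y':1
C (first-col start): C('$')=0, C('a')=1, C('e')=2, C('i')=4, C('n')=6, C('o')=10, C('p')=11, C('r')=12, C('t')=13, C('y')=15
L[0]='n': occ=0, LF[0]=C('n')+0=6+0=6
L[1]='n': occ=1, LF[1]=C('n')+1=6+1=7
L[2]='r': occ=0, LF[2]=C('r')+0=12+0=12
L[3]='p': occ=0, LF[3]=C('p')+0=11+0=11
L[4]='t': occ=0, LF[4]=C('t')+0=13+0=13
L[5]='t': occ=1, LF[5]=C('t')+1=13+1=14
L[6]='o': occ=0, LF[6]=C('o')+0=10+0=10
L[7]='$': occ=0, LF[7]=C('$')+0=0+0=0
L[8]='a': occ=0, LF[8]=C('a')+0=1+0=1
L[9]='n': occ=2, LF[9]=C('n')+2=6+2=8
L[10]='i': occ=0, LF[10]=C('i')+0=4+0=4
L[11]='e': occ=0, LF[11]=C('e')+0=2+0=2
L[12]='y': occ=0, LF[12]=C('y')+0=15+0=15
L[13]='i': occ=1, LF[13]=C('i')+1=4+1=5
L[14]='e': occ=1, LF[14]=C('e')+1=2+1=3
L[15]='n': occ=3, LF[15]=C('n')+3=6+3=9

Answer: 6 7 12 11 13 14 10 0 1 8 4 2 15 5 3 9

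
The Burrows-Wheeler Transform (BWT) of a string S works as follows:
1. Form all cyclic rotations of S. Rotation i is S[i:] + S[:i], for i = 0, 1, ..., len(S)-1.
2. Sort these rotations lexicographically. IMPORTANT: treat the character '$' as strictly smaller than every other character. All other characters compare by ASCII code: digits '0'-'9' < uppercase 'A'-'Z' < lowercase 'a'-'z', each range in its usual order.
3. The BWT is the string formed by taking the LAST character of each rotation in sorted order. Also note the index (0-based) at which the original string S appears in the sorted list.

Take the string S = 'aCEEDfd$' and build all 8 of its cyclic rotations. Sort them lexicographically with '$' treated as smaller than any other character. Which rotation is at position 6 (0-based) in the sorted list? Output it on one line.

Answer: d$aCEEDf

Derivation:
All 8 rotations (rotation i = S[i:]+S[:i]):
  rot[0] = aCEEDfd$
  rot[1] = CEEDfd$a
  rot[2] = EEDfd$aC
  rot[3] = EDfd$aCE
  rot[4] = Dfd$aCEE
  rot[5] = fd$aCEED
  rot[6] = d$aCEEDf
  rot[7] = $aCEEDfd
Sorted (with $ < everything):
  sorted[0] = $aCEEDfd
  sorted[1] = CEEDfd$a
  sorted[2] = Dfd$aCEE
  sorted[3] = EDfd$aCE
  sorted[4] = EEDfd$aC
  sorted[5] = aCEEDfd$
  sorted[6] = d$aCEEDf
  sorted[7] = fd$aCEED
sorted[6] = d$aCEEDf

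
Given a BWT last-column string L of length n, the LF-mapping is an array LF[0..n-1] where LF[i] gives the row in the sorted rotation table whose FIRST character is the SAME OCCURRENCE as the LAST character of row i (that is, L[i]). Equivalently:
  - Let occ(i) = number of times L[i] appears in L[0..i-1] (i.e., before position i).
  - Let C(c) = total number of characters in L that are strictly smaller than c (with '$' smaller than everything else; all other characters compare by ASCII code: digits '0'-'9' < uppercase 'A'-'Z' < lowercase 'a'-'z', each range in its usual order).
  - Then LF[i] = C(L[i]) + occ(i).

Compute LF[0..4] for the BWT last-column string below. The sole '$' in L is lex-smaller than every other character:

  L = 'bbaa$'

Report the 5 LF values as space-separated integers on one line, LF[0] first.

Answer: 3 4 1 2 0

Derivation:
Char counts: '$':1, 'a':2, 'b':2
C (first-col start): C('$')=0, C('a')=1, C('b')=3
L[0]='b': occ=0, LF[0]=C('b')+0=3+0=3
L[1]='b': occ=1, LF[1]=C('b')+1=3+1=4
L[2]='a': occ=0, LF[2]=C('a')+0=1+0=1
L[3]='a': occ=1, LF[3]=C('a')+1=1+1=2
L[4]='$': occ=0, LF[4]=C('$')+0=0+0=0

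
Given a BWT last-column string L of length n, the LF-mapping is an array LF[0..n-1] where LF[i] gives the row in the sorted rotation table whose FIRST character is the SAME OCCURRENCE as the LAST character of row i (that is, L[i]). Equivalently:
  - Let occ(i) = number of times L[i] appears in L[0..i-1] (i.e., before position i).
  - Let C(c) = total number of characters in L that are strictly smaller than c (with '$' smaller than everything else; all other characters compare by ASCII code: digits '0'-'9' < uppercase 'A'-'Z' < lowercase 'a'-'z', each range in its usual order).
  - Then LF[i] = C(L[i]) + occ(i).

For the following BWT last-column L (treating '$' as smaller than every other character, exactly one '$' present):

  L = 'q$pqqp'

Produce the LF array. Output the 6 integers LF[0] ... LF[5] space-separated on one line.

Answer: 3 0 1 4 5 2

Derivation:
Char counts: '$':1, 'p':2, 'q':3
C (first-col start): C('$')=0, C('p')=1, C('q')=3
L[0]='q': occ=0, LF[0]=C('q')+0=3+0=3
L[1]='$': occ=0, LF[1]=C('$')+0=0+0=0
L[2]='p': occ=0, LF[2]=C('p')+0=1+0=1
L[3]='q': occ=1, LF[3]=C('q')+1=3+1=4
L[4]='q': occ=2, LF[4]=C('q')+2=3+2=5
L[5]='p': occ=1, LF[5]=C('p')+1=1+1=2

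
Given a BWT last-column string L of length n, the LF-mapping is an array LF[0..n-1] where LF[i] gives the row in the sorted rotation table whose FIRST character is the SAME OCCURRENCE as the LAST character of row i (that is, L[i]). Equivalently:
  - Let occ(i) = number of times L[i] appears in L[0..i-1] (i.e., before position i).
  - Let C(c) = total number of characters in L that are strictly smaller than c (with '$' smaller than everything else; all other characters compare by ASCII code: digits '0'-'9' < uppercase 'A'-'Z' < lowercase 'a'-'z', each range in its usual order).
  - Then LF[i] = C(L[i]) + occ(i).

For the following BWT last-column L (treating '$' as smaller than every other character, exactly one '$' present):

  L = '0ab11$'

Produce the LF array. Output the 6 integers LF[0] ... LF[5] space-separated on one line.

Answer: 1 4 5 2 3 0

Derivation:
Char counts: '$':1, '0':1, '1':2, 'a':1, 'b':1
C (first-col start): C('$')=0, C('0')=1, C('1')=2, C('a')=4, C('b')=5
L[0]='0': occ=0, LF[0]=C('0')+0=1+0=1
L[1]='a': occ=0, LF[1]=C('a')+0=4+0=4
L[2]='b': occ=0, LF[2]=C('b')+0=5+0=5
L[3]='1': occ=0, LF[3]=C('1')+0=2+0=2
L[4]='1': occ=1, LF[4]=C('1')+1=2+1=3
L[5]='$': occ=0, LF[5]=C('$')+0=0+0=0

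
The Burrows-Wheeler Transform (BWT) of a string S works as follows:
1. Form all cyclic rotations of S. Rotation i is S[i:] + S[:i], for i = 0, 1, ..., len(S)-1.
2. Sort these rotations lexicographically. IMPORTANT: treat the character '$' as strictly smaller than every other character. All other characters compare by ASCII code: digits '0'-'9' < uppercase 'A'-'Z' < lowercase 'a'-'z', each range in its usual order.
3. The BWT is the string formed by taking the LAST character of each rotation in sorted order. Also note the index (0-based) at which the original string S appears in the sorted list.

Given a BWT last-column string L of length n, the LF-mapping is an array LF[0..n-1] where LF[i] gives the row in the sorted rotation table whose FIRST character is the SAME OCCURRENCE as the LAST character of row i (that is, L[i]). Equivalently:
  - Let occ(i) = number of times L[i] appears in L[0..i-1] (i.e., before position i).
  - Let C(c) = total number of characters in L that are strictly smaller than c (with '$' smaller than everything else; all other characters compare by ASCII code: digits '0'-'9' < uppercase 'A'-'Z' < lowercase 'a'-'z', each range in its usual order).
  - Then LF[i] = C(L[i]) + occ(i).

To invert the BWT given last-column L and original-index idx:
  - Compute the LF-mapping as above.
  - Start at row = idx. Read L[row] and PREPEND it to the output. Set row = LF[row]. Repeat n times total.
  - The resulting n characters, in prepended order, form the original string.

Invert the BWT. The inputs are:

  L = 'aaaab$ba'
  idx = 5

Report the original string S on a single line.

LF mapping: 1 2 3 4 6 0 7 5
Walk LF starting at row 5, prepending L[row]:
  step 1: row=5, L[5]='$', prepend. Next row=LF[5]=0
  step 2: row=0, L[0]='a', prepend. Next row=LF[0]=1
  step 3: row=1, L[1]='a', prepend. Next row=LF[1]=2
  step 4: row=2, L[2]='a', prepend. Next row=LF[2]=3
  step 5: row=3, L[3]='a', prepend. Next row=LF[3]=4
  step 6: row=4, L[4]='b', prepend. Next row=LF[4]=6
  step 7: row=6, L[6]='b', prepend. Next row=LF[6]=7
  step 8: row=7, L[7]='a', prepend. Next row=LF[7]=5
Reversed output: abbaaaa$

Answer: abbaaaa$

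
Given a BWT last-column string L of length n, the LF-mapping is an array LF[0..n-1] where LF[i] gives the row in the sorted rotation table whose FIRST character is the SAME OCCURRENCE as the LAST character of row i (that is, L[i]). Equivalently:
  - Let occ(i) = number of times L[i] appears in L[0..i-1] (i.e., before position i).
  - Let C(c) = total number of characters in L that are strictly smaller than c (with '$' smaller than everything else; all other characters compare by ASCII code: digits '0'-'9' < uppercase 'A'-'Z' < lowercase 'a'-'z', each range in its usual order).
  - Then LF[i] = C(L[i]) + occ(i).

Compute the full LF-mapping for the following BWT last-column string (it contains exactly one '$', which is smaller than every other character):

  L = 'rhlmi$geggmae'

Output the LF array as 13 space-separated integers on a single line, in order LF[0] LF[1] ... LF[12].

Answer: 12 7 9 10 8 0 4 2 5 6 11 1 3

Derivation:
Char counts: '$':1, 'a':1, 'e':2, 'g':3, 'h':1, 'i':1, 'l':1, 'm':2, 'r':1
C (first-col start): C('$')=0, C('a')=1, C('e')=2, C('g')=4, C('h')=7, C('i')=8, C('l')=9, C('m')=10, C('r')=12
L[0]='r': occ=0, LF[0]=C('r')+0=12+0=12
L[1]='h': occ=0, LF[1]=C('h')+0=7+0=7
L[2]='l': occ=0, LF[2]=C('l')+0=9+0=9
L[3]='m': occ=0, LF[3]=C('m')+0=10+0=10
L[4]='i': occ=0, LF[4]=C('i')+0=8+0=8
L[5]='$': occ=0, LF[5]=C('$')+0=0+0=0
L[6]='g': occ=0, LF[6]=C('g')+0=4+0=4
L[7]='e': occ=0, LF[7]=C('e')+0=2+0=2
L[8]='g': occ=1, LF[8]=C('g')+1=4+1=5
L[9]='g': occ=2, LF[9]=C('g')+2=4+2=6
L[10]='m': occ=1, LF[10]=C('m')+1=10+1=11
L[11]='a': occ=0, LF[11]=C('a')+0=1+0=1
L[12]='e': occ=1, LF[12]=C('e')+1=2+1=3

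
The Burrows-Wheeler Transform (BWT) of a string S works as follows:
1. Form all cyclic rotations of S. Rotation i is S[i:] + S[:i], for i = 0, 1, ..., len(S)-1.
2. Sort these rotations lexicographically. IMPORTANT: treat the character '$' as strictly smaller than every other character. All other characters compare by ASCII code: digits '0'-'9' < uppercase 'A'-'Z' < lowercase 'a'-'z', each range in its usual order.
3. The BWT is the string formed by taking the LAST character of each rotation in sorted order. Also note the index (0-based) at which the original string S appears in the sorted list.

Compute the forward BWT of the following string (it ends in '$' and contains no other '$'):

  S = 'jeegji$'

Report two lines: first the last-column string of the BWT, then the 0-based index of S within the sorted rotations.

All 7 rotations (rotation i = S[i:]+S[:i]):
  rot[0] = jeegji$
  rot[1] = eegji$j
  rot[2] = egji$je
  rot[3] = gji$jee
  rot[4] = ji$jeeg
  rot[5] = i$jeegj
  rot[6] = $jeegji
Sorted (with $ < everything):
  sorted[0] = $jeegji  (last char: 'i')
  sorted[1] = eegji$j  (last char: 'j')
  sorted[2] = egji$je  (last char: 'e')
  sorted[3] = gji$jee  (last char: 'e')
  sorted[4] = i$jeegj  (last char: 'j')
  sorted[5] = jeegji$  (last char: '$')
  sorted[6] = ji$jeeg  (last char: 'g')
Last column: ijeej$g
Original string S is at sorted index 5

Answer: ijeej$g
5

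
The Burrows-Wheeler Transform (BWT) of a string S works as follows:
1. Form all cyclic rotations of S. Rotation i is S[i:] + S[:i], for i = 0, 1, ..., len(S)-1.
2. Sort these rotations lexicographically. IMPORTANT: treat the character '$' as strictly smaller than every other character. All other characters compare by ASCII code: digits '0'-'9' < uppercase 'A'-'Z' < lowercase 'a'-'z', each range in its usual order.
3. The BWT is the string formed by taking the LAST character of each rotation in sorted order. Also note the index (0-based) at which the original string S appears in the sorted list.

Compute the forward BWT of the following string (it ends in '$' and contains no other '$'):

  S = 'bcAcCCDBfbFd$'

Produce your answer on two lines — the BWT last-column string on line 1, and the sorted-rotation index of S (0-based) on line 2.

Answer: dcDcCCbf$bAFB
8

Derivation:
All 13 rotations (rotation i = S[i:]+S[:i]):
  rot[0] = bcAcCCDBfbFd$
  rot[1] = cAcCCDBfbFd$b
  rot[2] = AcCCDBfbFd$bc
  rot[3] = cCCDBfbFd$bcA
  rot[4] = CCDBfbFd$bcAc
  rot[5] = CDBfbFd$bcAcC
  rot[6] = DBfbFd$bcAcCC
  rot[7] = BfbFd$bcAcCCD
  rot[8] = fbFd$bcAcCCDB
  rot[9] = bFd$bcAcCCDBf
  rot[10] = Fd$bcAcCCDBfb
  rot[11] = d$bcAcCCDBfbF
  rot[12] = $bcAcCCDBfbFd
Sorted (with $ < everything):
  sorted[0] = $bcAcCCDBfbFd  (last char: 'd')
  sorted[1] = AcCCDBfbFd$bc  (last char: 'c')
  sorted[2] = BfbFd$bcAcCCD  (last char: 'D')
  sorted[3] = CCDBfbFd$bcAc  (last char: 'c')
  sorted[4] = CDBfbFd$bcAcC  (last char: 'C')
  sorted[5] = DBfbFd$bcAcCC  (last char: 'C')
  sorted[6] = Fd$bcAcCCDBfb  (last char: 'b')
  sorted[7] = bFd$bcAcCCDBf  (last char: 'f')
  sorted[8] = bcAcCCDBfbFd$  (last char: '$')
  sorted[9] = cAcCCDBfbFd$b  (last char: 'b')
  sorted[10] = cCCDBfbFd$bcA  (last char: 'A')
  sorted[11] = d$bcAcCCDBfbF  (last char: 'F')
  sorted[12] = fbFd$bcAcCCDB  (last char: 'B')
Last column: dcDcCCbf$bAFB
Original string S is at sorted index 8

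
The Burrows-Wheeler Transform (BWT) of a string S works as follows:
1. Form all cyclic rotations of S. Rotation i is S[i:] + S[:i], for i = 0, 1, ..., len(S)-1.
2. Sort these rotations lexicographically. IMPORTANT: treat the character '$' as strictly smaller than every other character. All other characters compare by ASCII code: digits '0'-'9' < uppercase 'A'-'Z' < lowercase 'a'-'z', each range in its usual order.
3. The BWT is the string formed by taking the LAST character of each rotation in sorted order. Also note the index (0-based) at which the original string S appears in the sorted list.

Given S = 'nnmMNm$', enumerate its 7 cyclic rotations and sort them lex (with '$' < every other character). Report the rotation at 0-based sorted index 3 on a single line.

Answer: m$nnmMN

Derivation:
All 7 rotations (rotation i = S[i:]+S[:i]):
  rot[0] = nnmMNm$
  rot[1] = nmMNm$n
  rot[2] = mMNm$nn
  rot[3] = MNm$nnm
  rot[4] = Nm$nnmM
  rot[5] = m$nnmMN
  rot[6] = $nnmMNm
Sorted (with $ < everything):
  sorted[0] = $nnmMNm
  sorted[1] = MNm$nnm
  sorted[2] = Nm$nnmM
  sorted[3] = m$nnmMN
  sorted[4] = mMNm$nn
  sorted[5] = nmMNm$n
  sorted[6] = nnmMNm$
sorted[3] = m$nnmMN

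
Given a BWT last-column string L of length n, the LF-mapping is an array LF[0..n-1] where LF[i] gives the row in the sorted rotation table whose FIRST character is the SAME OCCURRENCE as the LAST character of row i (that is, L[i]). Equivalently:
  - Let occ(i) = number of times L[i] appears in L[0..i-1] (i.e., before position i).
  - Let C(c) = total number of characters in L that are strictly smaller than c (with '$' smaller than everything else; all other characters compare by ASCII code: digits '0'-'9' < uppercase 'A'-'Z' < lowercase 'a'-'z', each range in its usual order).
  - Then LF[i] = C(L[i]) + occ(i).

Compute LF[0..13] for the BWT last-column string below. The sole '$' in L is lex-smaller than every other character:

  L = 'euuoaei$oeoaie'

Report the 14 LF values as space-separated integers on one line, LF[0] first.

Answer: 3 12 13 9 1 4 7 0 10 5 11 2 8 6

Derivation:
Char counts: '$':1, 'a':2, 'e':4, 'i':2, 'o':3, 'u':2
C (first-col start): C('$')=0, C('a')=1, C('e')=3, C('i')=7, C('o')=9, C('u')=12
L[0]='e': occ=0, LF[0]=C('e')+0=3+0=3
L[1]='u': occ=0, LF[1]=C('u')+0=12+0=12
L[2]='u': occ=1, LF[2]=C('u')+1=12+1=13
L[3]='o': occ=0, LF[3]=C('o')+0=9+0=9
L[4]='a': occ=0, LF[4]=C('a')+0=1+0=1
L[5]='e': occ=1, LF[5]=C('e')+1=3+1=4
L[6]='i': occ=0, LF[6]=C('i')+0=7+0=7
L[7]='$': occ=0, LF[7]=C('$')+0=0+0=0
L[8]='o': occ=1, LF[8]=C('o')+1=9+1=10
L[9]='e': occ=2, LF[9]=C('e')+2=3+2=5
L[10]='o': occ=2, LF[10]=C('o')+2=9+2=11
L[11]='a': occ=1, LF[11]=C('a')+1=1+1=2
L[12]='i': occ=1, LF[12]=C('i')+1=7+1=8
L[13]='e': occ=3, LF[13]=C('e')+3=3+3=6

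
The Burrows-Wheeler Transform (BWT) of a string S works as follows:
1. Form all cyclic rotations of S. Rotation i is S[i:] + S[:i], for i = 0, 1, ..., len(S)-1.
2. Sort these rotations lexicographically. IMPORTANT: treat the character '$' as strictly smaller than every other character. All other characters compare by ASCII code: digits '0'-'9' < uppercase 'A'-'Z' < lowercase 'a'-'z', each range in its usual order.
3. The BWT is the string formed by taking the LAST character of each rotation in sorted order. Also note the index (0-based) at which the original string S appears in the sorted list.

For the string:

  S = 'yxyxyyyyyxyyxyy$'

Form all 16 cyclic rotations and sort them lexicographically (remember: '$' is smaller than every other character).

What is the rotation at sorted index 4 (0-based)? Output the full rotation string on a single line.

All 16 rotations (rotation i = S[i:]+S[:i]):
  rot[0] = yxyxyyyyyxyyxyy$
  rot[1] = xyxyyyyyxyyxyy$y
  rot[2] = yxyyyyyxyyxyy$yx
  rot[3] = xyyyyyxyyxyy$yxy
  rot[4] = yyyyyxyyxyy$yxyx
  rot[5] = yyyyxyyxyy$yxyxy
  rot[6] = yyyxyyxyy$yxyxyy
  rot[7] = yyxyyxyy$yxyxyyy
  rot[8] = yxyyxyy$yxyxyyyy
  rot[9] = xyyxyy$yxyxyyyyy
  rot[10] = yyxyy$yxyxyyyyyx
  rot[11] = yxyy$yxyxyyyyyxy
  rot[12] = xyy$yxyxyyyyyxyy
  rot[13] = yy$yxyxyyyyyxyyx
  rot[14] = y$yxyxyyyyyxyyxy
  rot[15] = $yxyxyyyyyxyyxyy
Sorted (with $ < everything):
  sorted[0] = $yxyxyyyyyxyyxyy
  sorted[1] = xyxyyyyyxyyxyy$y
  sorted[2] = xyy$yxyxyyyyyxyy
  sorted[3] = xyyxyy$yxyxyyyyy
  sorted[4] = xyyyyyxyyxyy$yxy
  sorted[5] = y$yxyxyyyyyxyyxy
  sorted[6] = yxyxyyyyyxyyxyy$
  sorted[7] = yxyy$yxyxyyyyyxy
  sorted[8] = yxyyxyy$yxyxyyyy
  sorted[9] = yxyyyyyxyyxyy$yx
  sorted[10] = yy$yxyxyyyyyxyyx
  sorted[11] = yyxyy$yxyxyyyyyx
  sorted[12] = yyxyyxyy$yxyxyyy
  sorted[13] = yyyxyyxyy$yxyxyy
  sorted[14] = yyyyxyyxyy$yxyxy
  sorted[15] = yyyyyxyyxyy$yxyx
sorted[4] = xyyyyyxyyxyy$yxy

Answer: xyyyyyxyyxyy$yxy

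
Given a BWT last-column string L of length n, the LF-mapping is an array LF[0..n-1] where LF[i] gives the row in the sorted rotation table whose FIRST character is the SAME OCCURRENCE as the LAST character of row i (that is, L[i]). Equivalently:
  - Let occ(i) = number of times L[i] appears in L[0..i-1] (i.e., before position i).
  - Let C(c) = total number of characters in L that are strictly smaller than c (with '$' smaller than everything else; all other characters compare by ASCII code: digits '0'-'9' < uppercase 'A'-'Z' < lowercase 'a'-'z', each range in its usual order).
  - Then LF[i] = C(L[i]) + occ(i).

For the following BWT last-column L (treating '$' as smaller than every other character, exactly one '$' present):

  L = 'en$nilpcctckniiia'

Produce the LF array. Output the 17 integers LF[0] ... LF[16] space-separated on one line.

Char counts: '$':1, 'a':1, 'c':3, 'e':1, 'i':4, 'k':1, 'l':1, 'n':3, 'p':1, 't':1
C (first-col start): C('$')=0, C('a')=1, C('c')=2, C('e')=5, C('i')=6, C('k')=10, C('l')=11, C('n')=12, C('p')=15, C('t')=16
L[0]='e': occ=0, LF[0]=C('e')+0=5+0=5
L[1]='n': occ=0, LF[1]=C('n')+0=12+0=12
L[2]='$': occ=0, LF[2]=C('$')+0=0+0=0
L[3]='n': occ=1, LF[3]=C('n')+1=12+1=13
L[4]='i': occ=0, LF[4]=C('i')+0=6+0=6
L[5]='l': occ=0, LF[5]=C('l')+0=11+0=11
L[6]='p': occ=0, LF[6]=C('p')+0=15+0=15
L[7]='c': occ=0, LF[7]=C('c')+0=2+0=2
L[8]='c': occ=1, LF[8]=C('c')+1=2+1=3
L[9]='t': occ=0, LF[9]=C('t')+0=16+0=16
L[10]='c': occ=2, LF[10]=C('c')+2=2+2=4
L[11]='k': occ=0, LF[11]=C('k')+0=10+0=10
L[12]='n': occ=2, LF[12]=C('n')+2=12+2=14
L[13]='i': occ=1, LF[13]=C('i')+1=6+1=7
L[14]='i': occ=2, LF[14]=C('i')+2=6+2=8
L[15]='i': occ=3, LF[15]=C('i')+3=6+3=9
L[16]='a': occ=0, LF[16]=C('a')+0=1+0=1

Answer: 5 12 0 13 6 11 15 2 3 16 4 10 14 7 8 9 1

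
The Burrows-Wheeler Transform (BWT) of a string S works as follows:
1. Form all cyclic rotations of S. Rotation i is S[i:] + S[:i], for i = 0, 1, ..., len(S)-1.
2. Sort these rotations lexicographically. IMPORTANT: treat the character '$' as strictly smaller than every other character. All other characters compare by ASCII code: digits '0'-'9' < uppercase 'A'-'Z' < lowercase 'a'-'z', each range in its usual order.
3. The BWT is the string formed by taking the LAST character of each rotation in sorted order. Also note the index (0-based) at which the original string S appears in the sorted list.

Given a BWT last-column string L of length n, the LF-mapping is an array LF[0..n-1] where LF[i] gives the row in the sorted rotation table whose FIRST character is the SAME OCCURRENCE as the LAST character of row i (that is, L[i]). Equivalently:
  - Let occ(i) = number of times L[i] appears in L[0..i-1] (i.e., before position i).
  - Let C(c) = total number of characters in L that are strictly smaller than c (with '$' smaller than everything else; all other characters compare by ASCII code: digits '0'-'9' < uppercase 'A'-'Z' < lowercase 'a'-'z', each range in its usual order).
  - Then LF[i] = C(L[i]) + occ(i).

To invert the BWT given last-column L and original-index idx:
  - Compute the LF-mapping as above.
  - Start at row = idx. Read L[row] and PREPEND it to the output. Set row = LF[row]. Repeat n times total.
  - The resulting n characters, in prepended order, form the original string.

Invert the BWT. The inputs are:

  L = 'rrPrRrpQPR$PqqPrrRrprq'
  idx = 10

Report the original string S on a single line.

Answer: prrPqqqrrrrPPRrQRpRPr$

Derivation:
LF mapping: 14 15 1 16 6 17 9 5 2 7 0 3 11 12 4 18 19 8 20 10 21 13
Walk LF starting at row 10, prepending L[row]:
  step 1: row=10, L[10]='$', prepend. Next row=LF[10]=0
  step 2: row=0, L[0]='r', prepend. Next row=LF[0]=14
  step 3: row=14, L[14]='P', prepend. Next row=LF[14]=4
  step 4: row=4, L[4]='R', prepend. Next row=LF[4]=6
  step 5: row=6, L[6]='p', prepend. Next row=LF[6]=9
  step 6: row=9, L[9]='R', prepend. Next row=LF[9]=7
  step 7: row=7, L[7]='Q', prepend. Next row=LF[7]=5
  step 8: row=5, L[5]='r', prepend. Next row=LF[5]=17
  step 9: row=17, L[17]='R', prepend. Next row=LF[17]=8
  step 10: row=8, L[8]='P', prepend. Next row=LF[8]=2
  step 11: row=2, L[2]='P', prepend. Next row=LF[2]=1
  step 12: row=1, L[1]='r', prepend. Next row=LF[1]=15
  step 13: row=15, L[15]='r', prepend. Next row=LF[15]=18
  step 14: row=18, L[18]='r', prepend. Next row=LF[18]=20
  step 15: row=20, L[20]='r', prepend. Next row=LF[20]=21
  step 16: row=21, L[21]='q', prepend. Next row=LF[21]=13
  step 17: row=13, L[13]='q', prepend. Next row=LF[13]=12
  step 18: row=12, L[12]='q', prepend. Next row=LF[12]=11
  step 19: row=11, L[11]='P', prepend. Next row=LF[11]=3
  step 20: row=3, L[3]='r', prepend. Next row=LF[3]=16
  step 21: row=16, L[16]='r', prepend. Next row=LF[16]=19
  step 22: row=19, L[19]='p', prepend. Next row=LF[19]=10
Reversed output: prrPqqqrrrrPPRrQRpRPr$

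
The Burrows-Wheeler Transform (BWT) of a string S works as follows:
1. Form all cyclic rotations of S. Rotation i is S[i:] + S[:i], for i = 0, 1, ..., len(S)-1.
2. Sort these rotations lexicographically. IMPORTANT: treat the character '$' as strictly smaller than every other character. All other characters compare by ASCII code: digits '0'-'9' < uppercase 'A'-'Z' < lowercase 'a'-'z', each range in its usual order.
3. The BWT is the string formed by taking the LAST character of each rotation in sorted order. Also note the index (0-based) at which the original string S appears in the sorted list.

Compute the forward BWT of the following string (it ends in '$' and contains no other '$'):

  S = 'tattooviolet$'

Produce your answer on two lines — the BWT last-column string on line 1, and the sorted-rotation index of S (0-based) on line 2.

Answer: ttlvoitoe$tao
9

Derivation:
All 13 rotations (rotation i = S[i:]+S[:i]):
  rot[0] = tattooviolet$
  rot[1] = attooviolet$t
  rot[2] = ttooviolet$ta
  rot[3] = tooviolet$tat
  rot[4] = ooviolet$tatt
  rot[5] = oviolet$tatto
  rot[6] = violet$tattoo
  rot[7] = iolet$tattoov
  rot[8] = olet$tattoovi
  rot[9] = let$tattoovio
  rot[10] = et$tattooviol
  rot[11] = t$tattooviole
  rot[12] = $tattooviolet
Sorted (with $ < everything):
  sorted[0] = $tattooviolet  (last char: 't')
  sorted[1] = attooviolet$t  (last char: 't')
  sorted[2] = et$tattooviol  (last char: 'l')
  sorted[3] = iolet$tattoov  (last char: 'v')
  sorted[4] = let$tattoovio  (last char: 'o')
  sorted[5] = olet$tattoovi  (last char: 'i')
  sorted[6] = ooviolet$tatt  (last char: 't')
  sorted[7] = oviolet$tatto  (last char: 'o')
  sorted[8] = t$tattooviole  (last char: 'e')
  sorted[9] = tattooviolet$  (last char: '$')
  sorted[10] = tooviolet$tat  (last char: 't')
  sorted[11] = ttooviolet$ta  (last char: 'a')
  sorted[12] = violet$tattoo  (last char: 'o')
Last column: ttlvoitoe$tao
Original string S is at sorted index 9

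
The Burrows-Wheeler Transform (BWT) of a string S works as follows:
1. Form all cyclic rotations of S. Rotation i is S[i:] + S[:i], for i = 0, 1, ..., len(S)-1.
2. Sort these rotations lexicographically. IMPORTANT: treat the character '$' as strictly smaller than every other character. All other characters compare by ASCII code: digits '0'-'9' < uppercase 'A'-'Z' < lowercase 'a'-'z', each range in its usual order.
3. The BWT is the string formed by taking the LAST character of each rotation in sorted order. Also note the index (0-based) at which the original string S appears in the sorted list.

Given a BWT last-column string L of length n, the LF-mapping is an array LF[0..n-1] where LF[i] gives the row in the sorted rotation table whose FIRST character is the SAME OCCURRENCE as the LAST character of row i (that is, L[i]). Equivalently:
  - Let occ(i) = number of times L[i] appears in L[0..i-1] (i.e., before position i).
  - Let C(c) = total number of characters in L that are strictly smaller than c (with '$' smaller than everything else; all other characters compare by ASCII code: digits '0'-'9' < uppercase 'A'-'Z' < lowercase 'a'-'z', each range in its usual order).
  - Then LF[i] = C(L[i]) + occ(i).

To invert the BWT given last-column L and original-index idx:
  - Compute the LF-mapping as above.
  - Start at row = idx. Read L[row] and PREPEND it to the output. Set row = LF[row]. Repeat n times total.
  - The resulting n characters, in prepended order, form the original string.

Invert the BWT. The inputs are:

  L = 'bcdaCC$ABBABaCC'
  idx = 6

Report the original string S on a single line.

LF mapping: 12 13 14 10 6 7 0 1 3 4 2 5 11 8 9
Walk LF starting at row 6, prepending L[row]:
  step 1: row=6, L[6]='$', prepend. Next row=LF[6]=0
  step 2: row=0, L[0]='b', prepend. Next row=LF[0]=12
  step 3: row=12, L[12]='a', prepend. Next row=LF[12]=11
  step 4: row=11, L[11]='B', prepend. Next row=LF[11]=5
  step 5: row=5, L[5]='C', prepend. Next row=LF[5]=7
  step 6: row=7, L[7]='A', prepend. Next row=LF[7]=1
  step 7: row=1, L[1]='c', prepend. Next row=LF[1]=13
  step 8: row=13, L[13]='C', prepend. Next row=LF[13]=8
  step 9: row=8, L[8]='B', prepend. Next row=LF[8]=3
  step 10: row=3, L[3]='a', prepend. Next row=LF[3]=10
  step 11: row=10, L[10]='A', prepend. Next row=LF[10]=2
  step 12: row=2, L[2]='d', prepend. Next row=LF[2]=14
  step 13: row=14, L[14]='C', prepend. Next row=LF[14]=9
  step 14: row=9, L[9]='B', prepend. Next row=LF[9]=4
  step 15: row=4, L[4]='C', prepend. Next row=LF[4]=6
Reversed output: CBCdAaBCcACBab$

Answer: CBCdAaBCcACBab$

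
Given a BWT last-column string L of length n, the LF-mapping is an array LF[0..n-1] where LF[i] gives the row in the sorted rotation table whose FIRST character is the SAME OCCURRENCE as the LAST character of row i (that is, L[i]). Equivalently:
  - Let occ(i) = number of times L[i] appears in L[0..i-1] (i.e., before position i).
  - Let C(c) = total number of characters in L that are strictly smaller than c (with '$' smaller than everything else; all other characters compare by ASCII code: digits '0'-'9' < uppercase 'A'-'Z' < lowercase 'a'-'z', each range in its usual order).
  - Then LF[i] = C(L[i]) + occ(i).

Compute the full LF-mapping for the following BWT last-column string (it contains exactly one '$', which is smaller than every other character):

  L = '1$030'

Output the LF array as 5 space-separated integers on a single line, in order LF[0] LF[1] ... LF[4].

Answer: 3 0 1 4 2

Derivation:
Char counts: '$':1, '0':2, '1':1, '3':1
C (first-col start): C('$')=0, C('0')=1, C('1')=3, C('3')=4
L[0]='1': occ=0, LF[0]=C('1')+0=3+0=3
L[1]='$': occ=0, LF[1]=C('$')+0=0+0=0
L[2]='0': occ=0, LF[2]=C('0')+0=1+0=1
L[3]='3': occ=0, LF[3]=C('3')+0=4+0=4
L[4]='0': occ=1, LF[4]=C('0')+1=1+1=2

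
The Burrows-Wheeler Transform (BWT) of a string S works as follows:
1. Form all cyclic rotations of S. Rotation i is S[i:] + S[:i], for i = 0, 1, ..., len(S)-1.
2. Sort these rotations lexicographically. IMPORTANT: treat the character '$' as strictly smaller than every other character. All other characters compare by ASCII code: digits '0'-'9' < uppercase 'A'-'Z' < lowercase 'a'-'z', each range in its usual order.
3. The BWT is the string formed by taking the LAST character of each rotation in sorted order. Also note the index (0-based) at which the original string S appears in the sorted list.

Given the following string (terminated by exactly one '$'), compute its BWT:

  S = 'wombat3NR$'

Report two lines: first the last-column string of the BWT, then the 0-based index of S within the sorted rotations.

All 10 rotations (rotation i = S[i:]+S[:i]):
  rot[0] = wombat3NR$
  rot[1] = ombat3NR$w
  rot[2] = mbat3NR$wo
  rot[3] = bat3NR$wom
  rot[4] = at3NR$womb
  rot[5] = t3NR$womba
  rot[6] = 3NR$wombat
  rot[7] = NR$wombat3
  rot[8] = R$wombat3N
  rot[9] = $wombat3NR
Sorted (with $ < everything):
  sorted[0] = $wombat3NR  (last char: 'R')
  sorted[1] = 3NR$wombat  (last char: 't')
  sorted[2] = NR$wombat3  (last char: '3')
  sorted[3] = R$wombat3N  (last char: 'N')
  sorted[4] = at3NR$womb  (last char: 'b')
  sorted[5] = bat3NR$wom  (last char: 'm')
  sorted[6] = mbat3NR$wo  (last char: 'o')
  sorted[7] = ombat3NR$w  (last char: 'w')
  sorted[8] = t3NR$womba  (last char: 'a')
  sorted[9] = wombat3NR$  (last char: '$')
Last column: Rt3Nbmowa$
Original string S is at sorted index 9

Answer: Rt3Nbmowa$
9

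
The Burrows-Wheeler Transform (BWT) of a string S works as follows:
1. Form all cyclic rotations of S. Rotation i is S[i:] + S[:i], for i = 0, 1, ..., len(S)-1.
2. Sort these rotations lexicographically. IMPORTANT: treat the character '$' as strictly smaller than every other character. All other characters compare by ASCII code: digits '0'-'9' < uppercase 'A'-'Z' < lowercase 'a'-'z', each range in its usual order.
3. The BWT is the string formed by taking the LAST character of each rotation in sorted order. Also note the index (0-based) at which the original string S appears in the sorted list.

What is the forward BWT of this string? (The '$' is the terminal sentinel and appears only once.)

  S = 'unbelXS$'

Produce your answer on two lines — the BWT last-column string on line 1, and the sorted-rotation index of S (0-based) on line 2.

All 8 rotations (rotation i = S[i:]+S[:i]):
  rot[0] = unbelXS$
  rot[1] = nbelXS$u
  rot[2] = belXS$un
  rot[3] = elXS$unb
  rot[4] = lXS$unbe
  rot[5] = XS$unbel
  rot[6] = S$unbelX
  rot[7] = $unbelXS
Sorted (with $ < everything):
  sorted[0] = $unbelXS  (last char: 'S')
  sorted[1] = S$unbelX  (last char: 'X')
  sorted[2] = XS$unbel  (last char: 'l')
  sorted[3] = belXS$un  (last char: 'n')
  sorted[4] = elXS$unb  (last char: 'b')
  sorted[5] = lXS$unbe  (last char: 'e')
  sorted[6] = nbelXS$u  (last char: 'u')
  sorted[7] = unbelXS$  (last char: '$')
Last column: SXlnbeu$
Original string S is at sorted index 7

Answer: SXlnbeu$
7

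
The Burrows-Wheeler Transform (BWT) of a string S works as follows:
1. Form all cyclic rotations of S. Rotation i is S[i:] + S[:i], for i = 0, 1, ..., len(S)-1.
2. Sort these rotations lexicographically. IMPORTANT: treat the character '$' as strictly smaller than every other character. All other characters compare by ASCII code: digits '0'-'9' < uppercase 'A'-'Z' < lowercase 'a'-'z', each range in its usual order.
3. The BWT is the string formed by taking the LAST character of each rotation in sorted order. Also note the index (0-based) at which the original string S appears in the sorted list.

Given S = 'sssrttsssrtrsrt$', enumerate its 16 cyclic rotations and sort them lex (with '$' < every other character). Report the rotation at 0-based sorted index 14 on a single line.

All 16 rotations (rotation i = S[i:]+S[:i]):
  rot[0] = sssrttsssrtrsrt$
  rot[1] = ssrttsssrtrsrt$s
  rot[2] = srttsssrtrsrt$ss
  rot[3] = rttsssrtrsrt$sss
  rot[4] = ttsssrtrsrt$sssr
  rot[5] = tsssrtrsrt$sssrt
  rot[6] = sssrtrsrt$sssrtt
  rot[7] = ssrtrsrt$sssrtts
  rot[8] = srtrsrt$sssrttss
  rot[9] = rtrsrt$sssrttsss
  rot[10] = trsrt$sssrttsssr
  rot[11] = rsrt$sssrttsssrt
  rot[12] = srt$sssrttsssrtr
  rot[13] = rt$sssrttsssrtrs
  rot[14] = t$sssrttsssrtrsr
  rot[15] = $sssrttsssrtrsrt
Sorted (with $ < everything):
  sorted[0] = $sssrttsssrtrsrt
  sorted[1] = rsrt$sssrttsssrt
  sorted[2] = rt$sssrttsssrtrs
  sorted[3] = rtrsrt$sssrttsss
  sorted[4] = rttsssrtrsrt$sss
  sorted[5] = srt$sssrttsssrtr
  sorted[6] = srtrsrt$sssrttss
  sorted[7] = srttsssrtrsrt$ss
  sorted[8] = ssrtrsrt$sssrtts
  sorted[9] = ssrttsssrtrsrt$s
  sorted[10] = sssrtrsrt$sssrtt
  sorted[11] = sssrttsssrtrsrt$
  sorted[12] = t$sssrttsssrtrsr
  sorted[13] = trsrt$sssrttsssr
  sorted[14] = tsssrtrsrt$sssrt
  sorted[15] = ttsssrtrsrt$sssr
sorted[14] = tsssrtrsrt$sssrt

Answer: tsssrtrsrt$sssrt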